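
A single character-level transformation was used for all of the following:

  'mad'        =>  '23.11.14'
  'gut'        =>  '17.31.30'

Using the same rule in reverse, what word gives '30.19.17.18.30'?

tight

Letters become their 1-based position plus 10 (so a→11, b→12, …).
Undoing it on 30.19.17.18.30: 30→(30−10)÷1=20=t, 19→(19−10)÷1=9=i, 17→(17−10)÷1=7=g, 18→(18−10)÷1=8=h, 30→(30−10)÷1=20=t.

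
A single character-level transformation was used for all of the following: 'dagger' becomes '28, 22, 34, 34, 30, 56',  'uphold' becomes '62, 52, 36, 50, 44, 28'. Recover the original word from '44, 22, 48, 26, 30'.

lance

The formula is n = 2×(alphabet index, a=1) + 20.
Reversing it on 44, 22, 48, 26, 30: 44→(44−20)÷2=12=l, 22→(22−20)÷2=1=a, 48→(48−20)÷2=14=n, 26→(26−20)÷2=3=c, 30→(30−20)÷2=5=e.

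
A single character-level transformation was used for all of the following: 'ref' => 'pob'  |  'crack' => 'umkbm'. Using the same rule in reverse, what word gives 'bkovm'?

clear

The output letters match the input read backwards, each shifted +10: ref reversed is fer. The word is reversed, then every letter is shifted forward by 10.
Reversing it on bkovm: shift back: b−10=r, k−10=a, o−10=e, v−10=l, m−10=c → raelc; then reverse → clear.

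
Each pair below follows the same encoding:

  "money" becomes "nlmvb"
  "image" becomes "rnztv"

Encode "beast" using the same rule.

Each pair mirrors across the alphabet (m↔n, o↔l, n↔m): positions sum to 25. This is the alphabet-reversal cipher (Atbash): a becomes z, b becomes y, etc.
Applying it to beast: b↔y, e↔v, a↔z, s↔h, t↔g.

yvzhg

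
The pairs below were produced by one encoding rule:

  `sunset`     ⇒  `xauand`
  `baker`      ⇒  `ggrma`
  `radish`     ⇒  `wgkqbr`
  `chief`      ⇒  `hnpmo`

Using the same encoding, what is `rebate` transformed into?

In sunset: s→x is +5, u→a is +6, n→u is +7, s→a is +8 — the shift increases by 1 each position. The shift increases by 1 at each position, starting from +5: 5, 6, 7, ….
Applying it to rebate: r+5=w, e+6=k, b+7=i, a+8=i, t+9=c, e+10=o.

wkiico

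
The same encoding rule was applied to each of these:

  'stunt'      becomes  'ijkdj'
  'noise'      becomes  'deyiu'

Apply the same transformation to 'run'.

Compare letters: s→i is +16, t→j is +16, u→k is +16 — a constant shift. Each letter is shifted forward by 16 in the alphabet (a Caesar shift of +16).
On run: r+16=h, u+16=k, n+16=d.

hkd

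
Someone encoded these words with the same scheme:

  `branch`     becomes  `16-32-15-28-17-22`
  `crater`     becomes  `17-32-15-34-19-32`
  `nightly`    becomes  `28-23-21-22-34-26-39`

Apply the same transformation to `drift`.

18-32-23-20-34

b is letter #2 and maps to 16: an offset of 14. The number is (letter's place in the alphabet, a=1) + 14.
For drift: d=4→18, r=18→32, i=9→23, f=6→20, t=20→34.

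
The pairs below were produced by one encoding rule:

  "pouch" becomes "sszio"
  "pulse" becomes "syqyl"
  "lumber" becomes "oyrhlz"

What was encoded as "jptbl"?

In pouch: p→s is +3, o→s is +4, u→z is +5, c→i is +6 — the shift increases by 1 each position. Letter i (0-indexed) is shifted by i+3, so successive shifts are 3, 4, 5, ….
Decoding jptbl: j−3=g, p−4=l, t−5=o, b−6=v, l−7=e.

glove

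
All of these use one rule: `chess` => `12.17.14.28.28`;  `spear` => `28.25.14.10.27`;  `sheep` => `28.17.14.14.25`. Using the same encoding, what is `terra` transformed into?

29.14.27.27.10

Letters become their 1-based position plus 9 (so a→10, b→11, …).
On terra: t=20→29, e=5→14, r=18→27, r=18→27, a=1→10.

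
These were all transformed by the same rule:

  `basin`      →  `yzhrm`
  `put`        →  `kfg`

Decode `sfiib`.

Each pair mirrors across the alphabet (b↔y, a↔z, s↔h): positions sum to 25. Each letter is replaced by its mirror in the alphabet: a↔z, b↔y, c↔x, and so on (the Atbash cipher).
Undoing it on sfiib: s↔h, f↔u, i↔r, i↔r, b↔y.

hurry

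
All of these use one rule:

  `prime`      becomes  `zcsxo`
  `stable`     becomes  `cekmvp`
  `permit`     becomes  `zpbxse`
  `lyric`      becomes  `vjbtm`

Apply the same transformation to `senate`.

Shifts by position in prime: pos 0: p→z (+10), pos 1: r→c (+11), pos 2: i→s (+10), pos 3: m→x (+11) — repeating every 2. A repeating key of period 2 is used — shifts +10, +11 over and over.
Applying it to senate: s+10=c, e+11=p, n+10=x, a+11=l, t+10=d, e+11=p.

cpxldp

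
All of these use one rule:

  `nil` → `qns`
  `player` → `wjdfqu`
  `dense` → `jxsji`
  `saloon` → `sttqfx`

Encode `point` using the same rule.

The output letters match the input read backwards, each shifted +5: nil reversed is lin. Two steps: reverse the string, then apply a Caesar shift of +5.
For point: reverse → tniop; then shift: t+5=y, n+5=s, i+5=n, o+5=t, p+5=u.

ysntu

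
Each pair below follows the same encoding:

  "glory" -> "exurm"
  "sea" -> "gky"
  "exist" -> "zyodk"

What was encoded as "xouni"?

choir

The output letters match the input read backwards, each shifted +6: glory reversed is yrolg. The word is reversed, then every letter is shifted forward by 6.
Undoing it on xouni: shift back: x−6=r, o−6=i, u−6=o, n−6=h, i−6=c → riohc; then reverse → choir.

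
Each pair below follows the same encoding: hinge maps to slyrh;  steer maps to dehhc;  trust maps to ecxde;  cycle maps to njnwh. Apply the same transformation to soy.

The shift depends on letter class: consonant h→s is +11, but vowel i→l is +3. The rule splits by letter class: vowels +3, consonants +11.
Applying it to soy: s(cons)+11=d, o(vowel)+3=r, y(cons)+11=j.

drj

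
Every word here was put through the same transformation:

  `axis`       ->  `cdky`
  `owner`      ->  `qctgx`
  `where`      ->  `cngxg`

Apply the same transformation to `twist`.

The rule splits by letter class: vowels +2, consonants +6.
For twist: t(cons)+6=z, w(cons)+6=c, i(vowel)+2=k, s(cons)+6=y, t(cons)+6=z.

zckyz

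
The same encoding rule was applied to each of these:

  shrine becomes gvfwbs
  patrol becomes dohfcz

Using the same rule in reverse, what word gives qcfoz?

It's a constant shift of +14 (ROT14).
Reversing it on qcfoz: q−14=c, c−14=o, f−14=r, o−14=a, z−14=l.

coral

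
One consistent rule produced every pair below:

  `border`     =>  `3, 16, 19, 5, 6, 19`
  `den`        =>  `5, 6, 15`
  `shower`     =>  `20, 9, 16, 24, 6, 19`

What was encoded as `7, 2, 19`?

Letters become their 1-based position plus 1 (so a→2, b→3, …).
Decoding 7, 2, 19: 7→(7−1)÷1=6=f, 2→(2−1)÷1=1=a, 19→(19−1)÷1=18=r.

far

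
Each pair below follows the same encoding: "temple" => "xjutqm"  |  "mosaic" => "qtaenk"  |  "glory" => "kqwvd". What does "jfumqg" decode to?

Shifts by position in temple: pos 0: t→x (+4), pos 1: e→j (+5), pos 2: m→u (+8), pos 3: p→t (+4), pos 4: l→q (+5), pos 5: e→m (+8) — repeating every 3. A repeating key of period 3 is used — shifts +4, +5, +8 over and over.
Undoing it on jfumqg: j−4=f, f−5=a, u−8=m, m−4=i, q−5=l, g−8=y.

family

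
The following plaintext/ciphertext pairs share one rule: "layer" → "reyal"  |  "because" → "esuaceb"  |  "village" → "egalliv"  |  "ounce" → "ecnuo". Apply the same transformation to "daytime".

It's just the letters in reverse order.
Applying it to daytime: reverse → emityad.

emityad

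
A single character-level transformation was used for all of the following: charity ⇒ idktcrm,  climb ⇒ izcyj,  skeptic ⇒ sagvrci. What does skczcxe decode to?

sailing

c(2)→i(8) and h(7)→d(3) fit y≡25x+10 (mod 26); the inverse of 25 mod 26 is 25. Treating letters as 0–25, the rule is x ↦ 25x + 10 (mod 26).
Reversing it on skczcxe: s(18)→25·(18−10)≡18=s; k(10)→25·(10−10)≡0=a; c(2)→25·(2−10)≡8=i; z(25)→25·(25−10)≡11=l; c(2)→25·(2−10)≡8=i; x(23)→25·(23−10)≡13=n; e(4)→25·(4−10)≡6=g (all mod 26).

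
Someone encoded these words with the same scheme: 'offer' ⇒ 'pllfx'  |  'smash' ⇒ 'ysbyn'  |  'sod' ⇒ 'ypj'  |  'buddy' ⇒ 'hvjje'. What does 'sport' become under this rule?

yvpxz

The shift depends on letter class: consonant f→l is +6, but vowel o→p is +1. The rule splits by letter class: vowels +1, consonants +6.
Applying it to sport: s(cons)+6=y, p(cons)+6=v, o(vowel)+1=p, r(cons)+6=x, t(cons)+6=z.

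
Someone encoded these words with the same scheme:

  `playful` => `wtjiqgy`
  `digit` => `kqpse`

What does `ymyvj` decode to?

reply

In playful: p→w is +7, l→t is +8, a→j is +9, y→i is +10 — the shift increases by 1 each position. Each letter shifts forward by (position + 7), i.e. 7, 8, 9, … — the shift grows by one for each successive letter.
Undoing it on ymyvj: y−7=r, m−8=e, y−9=p, v−10=l, j−11=y.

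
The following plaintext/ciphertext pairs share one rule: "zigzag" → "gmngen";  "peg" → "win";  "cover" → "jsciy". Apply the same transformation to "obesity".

siizmaf

Two shifts are in play — +4 for a/e/i/o/u, +7 for every other letter.
Applying it to obesity: o(vowel)+4=s, b(cons)+7=i, e(vowel)+4=i, s(cons)+7=z, i(vowel)+4=m, t(cons)+7=a, y(cons)+7=f.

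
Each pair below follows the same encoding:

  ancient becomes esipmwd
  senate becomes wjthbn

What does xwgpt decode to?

In ancient: a→e is +4, n→s is +5, c→i is +6, i→p is +7 — the shift increases by 1 each position. Letter i (0-indexed) is shifted by i+4, so successive shifts are 4, 5, 6, ….
Undoing it on xwgpt: x−4=t, w−5=r, g−6=a, p−7=i, t−8=l.

trail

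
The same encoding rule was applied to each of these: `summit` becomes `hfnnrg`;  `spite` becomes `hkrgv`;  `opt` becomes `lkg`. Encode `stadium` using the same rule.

Each pair mirrors across the alphabet (s↔h, u↔f, m↔n): positions sum to 25. This is the alphabet-reversal cipher (Atbash): a becomes z, b becomes y, etc.
For stadium: s↔h, t↔g, a↔z, d↔w, i↔r, u↔f, m↔n.

hgzwrfn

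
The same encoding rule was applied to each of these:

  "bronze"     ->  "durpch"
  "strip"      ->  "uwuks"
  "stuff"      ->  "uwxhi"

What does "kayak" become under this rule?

mdbcn

Shifts by position in bronze: pos 0: b→d (+2), pos 1: r→u (+3), pos 2: o→r (+3), pos 3: n→p (+2), pos 4: z→c (+3), pos 5: e→h (+3) — repeating every 3. The shifts repeat in a cycle of length 3: positions 0,1,… shift by +2, +3, +3, then the pattern repeats.
For kayak: k+2=m, a+3=d, y+3=b, a+2=c, k+3=n.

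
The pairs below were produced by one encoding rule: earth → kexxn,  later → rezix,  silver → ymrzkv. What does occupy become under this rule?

Shifts by position in earth: pos 0: e→k (+6), pos 1: a→e (+4), pos 2: r→x (+6), pos 3: t→x (+4) — repeating every 2. The shifts repeat in a cycle of length 2: positions 0,1,… shift by +6, +4, then the pattern repeats.
Applying it to occupy: o+6=u, c+4=g, c+6=i, u+4=y, p+6=v, y+4=c.

ugiyvc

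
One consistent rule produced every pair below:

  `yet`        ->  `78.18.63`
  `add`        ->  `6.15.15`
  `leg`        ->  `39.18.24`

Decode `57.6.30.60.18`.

y(#25)→78 and e(#5)→18: differences scale by 3, so n = 3·pos + 3. With a=1..z=26, the number is 3·pos + 3.
Decoding 57.6.30.60.18: 57→(57−3)÷3=18=r, 6→(6−3)÷3=1=a, 30→(30−3)÷3=9=i, 60→(60−3)÷3=19=s, 18→(18−3)÷3=5=e.

raise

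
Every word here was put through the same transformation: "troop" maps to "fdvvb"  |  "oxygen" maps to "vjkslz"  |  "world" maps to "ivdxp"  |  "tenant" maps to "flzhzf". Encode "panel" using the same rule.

bhzlx

The shift depends on letter class: consonant t→f is +12, but vowel o→v is +7. The rule splits by letter class: vowels +7, consonants +12.
Applying it to panel: p(cons)+12=b, a(vowel)+7=h, n(cons)+12=z, e(vowel)+7=l, l(cons)+12=x.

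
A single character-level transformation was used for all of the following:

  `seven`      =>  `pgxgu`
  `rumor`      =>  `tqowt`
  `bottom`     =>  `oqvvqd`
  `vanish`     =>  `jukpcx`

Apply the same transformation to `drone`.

gpqtf

The output letters match the input read backwards, each shifted +2: seven reversed is neves. Read the word backwards and shift each letter +2.
On drone: reverse → enord; then shift: e+2=g, n+2=p, o+2=q, r+2=t, d+2=f.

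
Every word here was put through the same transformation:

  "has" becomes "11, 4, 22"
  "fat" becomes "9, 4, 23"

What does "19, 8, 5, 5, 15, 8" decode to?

h is letter #8 and maps to 11: an offset of 3. Letters become their 1-based position plus 3 (so a→4, b→5, …).
Decoding 19, 8, 5, 5, 15, 8: 19→(19−3)÷1=16=p, 8→(8−3)÷1=5=e, 5→(5−3)÷1=2=b, 5→(5−3)÷1=2=b, 15→(15−3)÷1=12=l, 8→(8−3)÷1=5=e.

pebble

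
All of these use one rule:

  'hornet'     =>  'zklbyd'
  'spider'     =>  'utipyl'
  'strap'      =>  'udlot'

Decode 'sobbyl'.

h(7)→z(25) and o(14)→k(10) fit y≡9x+14 (mod 26); the inverse of 9 mod 26 is 3. This is an affine cipher: with a=0,…,z=25, each position x becomes (9x+14) mod 26.
Reversing it on sobbyl: s(18)→3·(18−14)≡12=m; o(14)→3·(14−14)≡0=a; b(1)→3·(1−14)≡13=n; b(1)→3·(1−14)≡13=n; y(24)→3·(24−14)≡4=e; l(11)→3·(11−14)≡17=r (all mod 26).

manner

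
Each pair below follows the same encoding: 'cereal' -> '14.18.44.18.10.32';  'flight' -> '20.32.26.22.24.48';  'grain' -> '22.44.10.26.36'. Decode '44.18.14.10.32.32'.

c(#3)→14 and e(#5)→18: differences scale by 2, so n = 2·pos + 8. The formula is n = 2×(alphabet index, a=1) + 8.
Undoing it on 44.18.14.10.32.32: 44→(44−8)÷2=18=r, 18→(18−8)÷2=5=e, 14→(14−8)÷2=3=c, 10→(10−8)÷2=1=a, 32→(32−8)÷2=12=l, 32→(32−8)÷2=12=l.

recall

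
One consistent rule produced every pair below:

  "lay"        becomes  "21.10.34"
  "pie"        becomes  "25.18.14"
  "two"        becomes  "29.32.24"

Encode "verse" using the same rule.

l is letter #12 and maps to 21: an offset of 9. The number is (letter's place in the alphabet, a=1) + 9.
On verse: v=22→31, e=5→14, r=18→27, s=19→28, e=5→14.

31.14.27.28.14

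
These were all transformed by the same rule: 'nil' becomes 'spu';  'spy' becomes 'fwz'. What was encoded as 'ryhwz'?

Read the word backwards and shift each letter +7.
Decoding ryhwz: shift back: r−7=k, y−7=r, h−7=a, w−7=p, z−7=s → kraps; then reverse → spark.

spark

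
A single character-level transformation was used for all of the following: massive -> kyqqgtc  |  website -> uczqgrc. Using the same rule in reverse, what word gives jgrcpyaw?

literacy

Compare letters: m→k is +24, a→y is +24, s→q is +24 — a constant shift. This is a Caesar cipher with shift 24.
Undoing it on jgrcpyaw: j−24=l, g−24=i, r−24=t, c−24=e, p−24=r, y−24=a, a−24=c, w−24=y.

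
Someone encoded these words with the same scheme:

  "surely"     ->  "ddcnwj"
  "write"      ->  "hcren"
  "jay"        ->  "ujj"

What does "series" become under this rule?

dncrnd

The shift depends on letter class: consonant s→d is +11, but vowel u→d is +9. The rule splits by letter class: vowels +9, consonants +11.
For series: s(cons)+11=d, e(vowel)+9=n, r(cons)+11=c, i(vowel)+9=r, e(vowel)+9=n, s(cons)+11=d.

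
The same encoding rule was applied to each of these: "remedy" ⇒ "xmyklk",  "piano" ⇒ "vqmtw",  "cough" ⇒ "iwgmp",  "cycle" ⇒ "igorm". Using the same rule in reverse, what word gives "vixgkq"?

The shifts repeat in a cycle of length 3: positions 0,1,… shift by +6, +8, +12, then the pattern repeats.
Undoing it on vixgkq: v−6=p, i−8=a, x−12=l, g−6=a, k−8=c, q−12=e.

palace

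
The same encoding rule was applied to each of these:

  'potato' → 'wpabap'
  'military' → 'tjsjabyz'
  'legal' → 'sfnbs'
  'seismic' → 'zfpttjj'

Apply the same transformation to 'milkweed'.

tjsldfle

Shifts by position in potato: pos 0: p→w (+7), pos 1: o→p (+1), pos 2: t→a (+7), pos 3: a→b (+1) — repeating every 2. It's a Vigenère-style cipher with numeric key [7,1]: position i shifts by key[i mod 2].
On milkweed: m+7=t, i+1=j, l+7=s, k+1=l, w+7=d, e+1=f, e+7=l, d+1=e.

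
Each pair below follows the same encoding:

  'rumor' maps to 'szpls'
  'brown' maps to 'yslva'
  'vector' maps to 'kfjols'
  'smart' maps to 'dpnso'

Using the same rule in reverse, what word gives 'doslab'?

strong

r(17)→s(18) and u(20)→z(25) fit y≡11x+13 (mod 26); the inverse of 11 mod 26 is 19. Treating letters as 0–25, the rule is x ↦ 11x + 13 (mod 26).
Decoding doslab: d(3)→19·(3−13)≡18=s; o(14)→19·(14−13)≡19=t; s(18)→19·(18−13)≡17=r; l(11)→19·(11−13)≡14=o; a(0)→19·(0−13)≡13=n; b(1)→19·(1−13)≡6=g (all mod 26).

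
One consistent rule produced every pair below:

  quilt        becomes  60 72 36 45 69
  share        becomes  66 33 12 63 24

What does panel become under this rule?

57 12 51 24 45

q(#17)→60 and u(#21)→72: differences scale by 3, so n = 3·pos + 9. The formula is n = 3×(alphabet index, a=1) + 9.
For panel: p=16→57, a=1→12, n=14→51, e=5→24, l=12→45.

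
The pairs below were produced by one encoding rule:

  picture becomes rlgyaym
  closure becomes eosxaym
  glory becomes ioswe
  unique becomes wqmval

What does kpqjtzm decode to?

immense

In picture: p→r is +2, i→l is +3, c→g is +4, t→y is +5 — the shift increases by 1 each position. Each letter shifts forward by (position + 2), i.e. 2, 3, 4, … — the shift grows by one for each successive letter.
Undoing it on kpqjtzm: k−2=i, p−3=m, q−4=m, j−5=e, t−6=n, z−7=s, m−8=e.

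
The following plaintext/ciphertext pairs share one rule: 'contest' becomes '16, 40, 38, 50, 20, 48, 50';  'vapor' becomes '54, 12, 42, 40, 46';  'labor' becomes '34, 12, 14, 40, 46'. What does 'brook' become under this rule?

14, 46, 40, 40, 32

The formula is n = 2×(alphabet index, a=1) + 10.
For brook: b=2→14, r=18→46, o=15→40, o=15→40, k=11→32.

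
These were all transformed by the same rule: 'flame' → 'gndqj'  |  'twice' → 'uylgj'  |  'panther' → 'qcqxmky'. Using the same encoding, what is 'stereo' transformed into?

In flame: f→g is +1, l→n is +2, a→d is +3, m→q is +4 — the shift increases by 1 each position. Each letter shifts forward by (position + 1), i.e. 1, 2, 3, … — the shift grows by one for each successive letter.
Applying it to stereo: s+1=t, t+2=v, e+3=h, r+4=v, e+5=j, o+6=u.

tvhvju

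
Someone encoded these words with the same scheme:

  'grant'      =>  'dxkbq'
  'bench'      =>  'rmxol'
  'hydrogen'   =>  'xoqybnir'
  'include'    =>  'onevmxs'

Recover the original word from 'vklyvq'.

global

Two steps: reverse the string, then apply a Caesar shift of +10.
Reversing it on vklyvq: shift back: v−10=l, k−10=a, l−10=b, y−10=o, v−10=l, q−10=g → labolg; then reverse → global.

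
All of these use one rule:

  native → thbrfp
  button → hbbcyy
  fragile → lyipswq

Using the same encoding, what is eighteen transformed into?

In native: n→t is +6, a→h is +7, t→b is +8, i→r is +9 — the shift increases by 1 each position. Each letter shifts forward by (position + 6), i.e. 6, 7, 8, … — the shift grows by one for each successive letter.
Applying it to eighteen: e+6=k, i+7=p, g+8=o, h+9=q, t+10=d, e+11=p, e+12=q, n+13=a.

kpoqdpqa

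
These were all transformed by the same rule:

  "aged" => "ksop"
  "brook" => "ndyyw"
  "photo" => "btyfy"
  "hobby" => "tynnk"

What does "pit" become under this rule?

bsf

Vowels shift forward by 10 and consonants shift forward by 12.
Applying it to pit: p(cons)+12=b, i(vowel)+10=s, t(cons)+12=f.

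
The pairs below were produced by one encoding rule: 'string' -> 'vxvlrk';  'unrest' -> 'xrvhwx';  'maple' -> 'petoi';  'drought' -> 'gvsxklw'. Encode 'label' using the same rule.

oefhp

Shifts by position in string: pos 0: s→v (+3), pos 1: t→x (+4), pos 2: r→v (+4), pos 3: i→l (+3), pos 4: n→r (+4), pos 5: g→k (+4) — repeating every 3. It's a Vigenère-style cipher with numeric key [3,4,4]: position i shifts by key[i mod 3].
Applying it to label: l+3=o, a+4=e, b+4=f, e+3=h, l+4=p.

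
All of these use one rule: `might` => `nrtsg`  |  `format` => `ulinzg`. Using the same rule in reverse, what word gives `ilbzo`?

royal

Each pair mirrors across the alphabet (m↔n, i↔r, g↔t): positions sum to 25. This is the alphabet-reversal cipher (Atbash): a becomes z, b becomes y, etc.
Undoing it on ilbzo: i↔r, l↔o, b↔y, z↔a, o↔l.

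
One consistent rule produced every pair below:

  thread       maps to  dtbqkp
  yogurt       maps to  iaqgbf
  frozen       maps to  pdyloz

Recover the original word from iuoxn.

Shifts by position in thread: pos 0: t→d (+10), pos 1: h→t (+12), pos 2: r→b (+10), pos 3: e→q (+12) — repeating every 2. The shifts repeat in a cycle of length 2: positions 0,1,… shift by +10, +12, then the pattern repeats.
Undoing it on iuoxn: i−10=y, u−12=i, o−10=e, x−12=l, n−10=d.

yield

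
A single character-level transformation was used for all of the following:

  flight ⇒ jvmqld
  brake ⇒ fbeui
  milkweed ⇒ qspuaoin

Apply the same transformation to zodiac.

A repeating key of period 2 is used — shifts +4, +10 over and over.
For zodiac: z+4=d, o+10=y, d+4=h, i+10=s, a+4=e, c+10=m.

dyhsem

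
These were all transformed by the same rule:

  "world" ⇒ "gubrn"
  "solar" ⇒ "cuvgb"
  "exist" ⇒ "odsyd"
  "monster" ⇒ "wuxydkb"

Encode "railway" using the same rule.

Shifts by position in world: pos 0: w→g (+10), pos 1: o→u (+6), pos 2: r→b (+10), pos 3: l→r (+6) — repeating every 2. A repeating key of period 2 is used — shifts +10, +6 over and over.
Applying it to railway: r+10=b, a+6=g, i+10=s, l+6=r, w+10=g, a+6=g, y+10=i.

bgsrggi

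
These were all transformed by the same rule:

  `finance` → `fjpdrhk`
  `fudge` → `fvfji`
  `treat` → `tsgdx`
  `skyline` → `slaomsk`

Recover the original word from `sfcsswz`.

seaport

In finance: f→f is +0, i→j is +1, n→p is +2, a→d is +3 — the shift increases by 1 each position. The shift increases by 1 at each position, starting from +0: 0, 1, 2, ….
Decoding sfcsswz: s−0=s, f−1=e, c−2=a, s−3=p, s−4=o, w−5=r, z−6=t.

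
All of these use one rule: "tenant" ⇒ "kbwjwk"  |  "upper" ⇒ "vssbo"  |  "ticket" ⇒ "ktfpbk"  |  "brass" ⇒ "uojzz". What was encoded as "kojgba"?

travel

This is an affine cipher: with a=0,…,z=25, each position x becomes (11x+9) mod 26.
Reversing it on kojgba: k(10)→19·(10−9)≡19=t; o(14)→19·(14−9)≡17=r; j(9)→19·(9−9)≡0=a; g(6)→19·(6−9)≡21=v; b(1)→19·(1−9)≡4=e; a(0)→19·(0−9)≡11=l (all mod 26).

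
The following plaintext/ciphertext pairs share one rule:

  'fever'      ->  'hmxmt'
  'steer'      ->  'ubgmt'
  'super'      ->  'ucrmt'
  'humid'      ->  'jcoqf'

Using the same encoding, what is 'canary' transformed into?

It's a Vigenère-style cipher with numeric key [2,8]: position i shifts by key[i mod 2].
For canary: c+2=e, a+8=i, n+2=p, a+8=i, r+2=t, y+8=g.

eipitg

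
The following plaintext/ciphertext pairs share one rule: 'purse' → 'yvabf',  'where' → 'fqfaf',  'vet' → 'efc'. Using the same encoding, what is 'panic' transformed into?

ybwjl

The shift depends on letter class: consonant p→y is +9, but vowel u→v is +1. Vowels shift forward by 1 and consonants shift forward by 9.
Applying it to panic: p(cons)+9=y, a(vowel)+1=b, n(cons)+9=w, i(vowel)+1=j, c(cons)+9=l.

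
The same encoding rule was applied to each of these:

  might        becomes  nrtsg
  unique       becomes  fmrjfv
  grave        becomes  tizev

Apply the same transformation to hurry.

sfiib

Each pair mirrors across the alphabet (m↔n, i↔r, g↔t): positions sum to 25. Letters are reflected about the middle of the alphabet (position → 25−position): Atbash.
On hurry: h↔s, u↔f, r↔i, r↔i, y↔b.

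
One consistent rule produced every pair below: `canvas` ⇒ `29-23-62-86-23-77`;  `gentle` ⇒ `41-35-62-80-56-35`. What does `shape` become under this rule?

c(#3)→29 and a(#1)→23: differences scale by 3, so n = 3·pos + 20. Each letter becomes 3×(its alphabet position, a=1..z=26) + 20.
For shape: s=19→77, h=8→44, a=1→23, p=16→68, e=5→35.

77-44-23-68-35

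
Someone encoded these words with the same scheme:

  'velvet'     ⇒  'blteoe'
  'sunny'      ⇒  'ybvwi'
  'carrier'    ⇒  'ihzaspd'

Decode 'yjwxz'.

scoop

Each letter shifts forward by (position + 6), i.e. 6, 7, 8, … — the shift grows by one for each successive letter.
Undoing it on yjwxz: y−6=s, j−7=c, w−8=o, x−9=o, z−10=p.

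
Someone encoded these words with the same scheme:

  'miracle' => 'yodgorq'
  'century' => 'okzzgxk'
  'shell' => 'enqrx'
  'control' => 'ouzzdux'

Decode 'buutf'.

A repeating key of period 2 is used — shifts +12, +6 over and over.
Undoing it on buutf: b−12=p, u−6=o, u−12=i, t−6=n, f−12=t.

point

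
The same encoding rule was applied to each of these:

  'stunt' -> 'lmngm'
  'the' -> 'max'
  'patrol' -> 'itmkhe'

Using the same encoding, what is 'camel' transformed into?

Compare letters: s→l is +19, t→m is +19, u→n is +19 — a constant shift. Every letter moves 19 places later in the alphabet, wrapping around z→a.
For camel: c+19=v, a+19=t, m+19=f, e+19=x, l+19=e.

vtfxe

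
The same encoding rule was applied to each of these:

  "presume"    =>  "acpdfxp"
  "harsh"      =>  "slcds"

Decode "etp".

tie

Compare letters: p→a is +11, r→c is +11, e→p is +11 — a constant shift. This is a Caesar cipher with shift 11.
Decoding etp: e−11=t, t−11=i, p−11=e.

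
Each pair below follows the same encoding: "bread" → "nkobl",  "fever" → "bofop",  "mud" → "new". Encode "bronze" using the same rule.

The word is reversed, then every letter is shifted forward by 10.
For bronze: reverse → eznorb; then shift: e+10=o, z+10=j, n+10=x, o+10=y, r+10=b, b+10=l.

ojxybl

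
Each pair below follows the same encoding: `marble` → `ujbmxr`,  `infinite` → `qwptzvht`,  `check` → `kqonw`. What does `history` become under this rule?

prceaem

In marble: m→u is +8, a→j is +9, r→b is +10, b→m is +11 — the shift increases by 1 each position. The shift increases by 1 at each position, starting from +8: 8, 9, 10, ….
On history: h+8=p, i+9=r, s+10=c, t+11=e, o+12=a, r+13=e, y+14=m.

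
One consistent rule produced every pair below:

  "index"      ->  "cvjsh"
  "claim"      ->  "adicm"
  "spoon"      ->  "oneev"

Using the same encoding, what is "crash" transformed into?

i(8)→c(2) and n(13)→v(21) fit y≡9x+8 (mod 26); the inverse of 9 mod 26 is 3. Each letter's alphabet position (a=0..z=25) is mapped through 9·x+8 mod 26 — an affine cipher.
On crash: c(2)→9·2+8≡0=a; r(17)→9·17+8≡5=f; a(0)→9·0+8≡8=i; s(18)→9·18+8≡14=o; h(7)→9·7+8≡19=t (all mod 26).

afiot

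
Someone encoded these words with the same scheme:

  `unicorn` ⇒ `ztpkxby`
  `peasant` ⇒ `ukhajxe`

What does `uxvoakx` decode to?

In unicorn: u→z is +5, n→t is +6, i→p is +7, c→k is +8 — the shift increases by 1 each position. The shift increases by 1 at each position, starting from +5: 5, 6, 7, ….
Decoding uxvoakx: u−5=p, x−6=r, v−7=o, o−8=g, a−9=r, k−10=a, x−11=m.

program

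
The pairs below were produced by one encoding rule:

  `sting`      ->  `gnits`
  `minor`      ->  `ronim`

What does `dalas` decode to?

The output letters match the input read backwards: sting reversed is gnits. It's just the letters in reverse order.
Reversing it on dalas: then reverse → salad.

salad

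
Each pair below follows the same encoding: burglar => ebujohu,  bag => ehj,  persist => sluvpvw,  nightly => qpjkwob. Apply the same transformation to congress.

The shift depends on letter class: consonant b→e is +3, but vowel u→b is +7. Vowels shift forward by 7 and consonants shift forward by 3.
For congress: c(cons)+3=f, o(vowel)+7=v, n(cons)+3=q, g(cons)+3=j, r(cons)+3=u, e(vowel)+7=l, s(cons)+3=v, s(cons)+3=v.

fvqjulvv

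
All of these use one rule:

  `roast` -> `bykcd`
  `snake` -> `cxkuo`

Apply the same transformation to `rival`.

bsfkv

Compare letters: r→b is +10, o→y is +10, a→k is +10 — a constant shift. It's a constant shift of +10 (ROT10).
For rival: r+10=b, i+10=s, v+10=f, a+10=k, l+10=v.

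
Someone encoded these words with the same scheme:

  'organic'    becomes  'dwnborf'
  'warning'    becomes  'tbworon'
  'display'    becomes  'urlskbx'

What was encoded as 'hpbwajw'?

o(14)→d(3) and r(17)→w(22) fit y≡15x+1 (mod 26); the inverse of 15 mod 26 is 7. This is an affine cipher: with a=0,…,z=25, each position x becomes (15x+1) mod 26.
Reversing it on hpbwajw: h(7)→7·(7−1)≡16=q; p(15)→7·(15−1)≡20=u; b(1)→7·(1−1)≡0=a; w(22)→7·(22−1)≡17=r; a(0)→7·(0−1)≡19=t; j(9)→7·(9−1)≡4=e; w(22)→7·(22−1)≡17=r (all mod 26).

quarter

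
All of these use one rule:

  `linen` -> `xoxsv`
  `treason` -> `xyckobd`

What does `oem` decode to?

The word is reversed, then every letter is shifted forward by 10.
Reversing it on oem: shift back: o−10=e, e−10=u, m−10=c → euc; then reverse → cue.

cue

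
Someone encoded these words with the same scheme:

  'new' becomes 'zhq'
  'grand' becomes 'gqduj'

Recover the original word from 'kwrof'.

The output letters match the input read backwards, each shifted +3: new reversed is wen. Read the word backwards and shift each letter +3.
Reversing it on kwrof: shift back: k−3=h, w−3=t, r−3=o, o−3=l, f−3=c → htolc; then reverse → cloth.

cloth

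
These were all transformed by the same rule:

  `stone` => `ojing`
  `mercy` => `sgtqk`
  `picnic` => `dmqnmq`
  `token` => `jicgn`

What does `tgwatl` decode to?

s(18)→o(14) and t(19)→j(9) fit y≡21x+0 (mod 26); the inverse of 21 mod 26 is 5. Each letter's alphabet position (a=0..z=25) is mapped through 21·x+0 mod 26 — an affine cipher.
Reversing it on tgwatl: t(19)→5·(19−0)≡17=r; g(6)→5·(6−0)≡4=e; w(22)→5·(22−0)≡6=g; a(0)→5·(0−0)≡0=a; t(19)→5·(19−0)≡17=r; l(11)→5·(11−0)≡3=d (all mod 26).

regard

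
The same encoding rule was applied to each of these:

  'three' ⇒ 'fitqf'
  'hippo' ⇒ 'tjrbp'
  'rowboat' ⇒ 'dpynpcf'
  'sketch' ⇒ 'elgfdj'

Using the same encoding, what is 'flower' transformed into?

Shifts by position in three: pos 0: t→f (+12), pos 1: h→i (+1), pos 2: r→t (+2), pos 3: e→q (+12), pos 4: e→f (+1) — repeating every 3. It's a Vigenère-style cipher with numeric key [12,1,2]: position i shifts by key[i mod 3].
On flower: f+12=r, l+1=m, o+2=q, w+12=i, e+1=f, r+2=t.

rmqift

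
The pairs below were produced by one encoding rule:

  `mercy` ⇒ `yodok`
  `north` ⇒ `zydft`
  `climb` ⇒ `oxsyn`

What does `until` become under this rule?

ezfsx

The shift depends on letter class: consonant m→y is +12, but vowel e→o is +10. Two shifts are in play — +10 for a/e/i/o/u, +12 for every other letter.
For until: u(vowel)+10=e, n(cons)+12=z, t(cons)+12=f, i(vowel)+10=s, l(cons)+12=x.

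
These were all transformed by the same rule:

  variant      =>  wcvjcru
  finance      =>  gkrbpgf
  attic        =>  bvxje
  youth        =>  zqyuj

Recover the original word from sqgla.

rocky

A repeating key of period 3 is used — shifts +1, +2, +4 over and over.
Decoding sqgla: s−1=r, q−2=o, g−4=c, l−1=k, a−2=y.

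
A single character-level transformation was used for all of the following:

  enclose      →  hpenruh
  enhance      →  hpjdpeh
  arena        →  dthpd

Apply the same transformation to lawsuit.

Two shifts are in play — +3 for a/e/i/o/u, +2 for every other letter.
Applying it to lawsuit: l(cons)+2=n, a(vowel)+3=d, w(cons)+2=y, s(cons)+2=u, u(vowel)+3=x, i(vowel)+3=l, t(cons)+2=v.

ndyuxlv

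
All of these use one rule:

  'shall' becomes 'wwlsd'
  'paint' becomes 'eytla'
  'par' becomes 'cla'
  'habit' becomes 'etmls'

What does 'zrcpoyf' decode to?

The output letters match the input read backwards, each shifted +11: shall reversed is llahs. Two steps: reverse the string, then apply a Caesar shift of +11.
Reversing it on zrcpoyf: shift back: z−11=o, r−11=g, c−11=r, p−11=e, o−11=d, y−11=n, f−11=u → ogrednu; then reverse → undergo.

undergo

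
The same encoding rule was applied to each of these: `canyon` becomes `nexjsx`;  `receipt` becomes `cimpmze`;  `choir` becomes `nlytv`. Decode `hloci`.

where

The shifts repeat in a cycle of length 3: positions 0,1,… shift by +11, +4, +10, then the pattern repeats.
Decoding hloci: h−11=w, l−4=h, o−10=e, c−11=r, i−4=e.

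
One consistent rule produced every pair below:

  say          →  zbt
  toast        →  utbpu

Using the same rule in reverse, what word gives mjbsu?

Two steps: reverse the string, then apply a Caesar shift of +1.
Undoing it on mjbsu: shift back: m−1=l, j−1=i, b−1=a, s−1=r, u−1=t → liart; then reverse → trail.

trail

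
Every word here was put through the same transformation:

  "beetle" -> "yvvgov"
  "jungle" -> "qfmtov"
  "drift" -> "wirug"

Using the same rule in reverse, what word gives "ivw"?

red

Each letter is replaced by its mirror in the alphabet: a↔z, b↔y, c↔x, and so on (the Atbash cipher).
Decoding ivw: i↔r, v↔e, w↔d.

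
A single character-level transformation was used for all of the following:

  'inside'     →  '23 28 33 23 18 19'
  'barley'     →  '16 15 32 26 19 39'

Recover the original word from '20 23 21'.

fig

The number is (letter's place in the alphabet, a=1) + 14.
Reversing it on 20 23 21: 20→(20−14)÷1=6=f, 23→(23−14)÷1=9=i, 21→(21−14)÷1=7=g.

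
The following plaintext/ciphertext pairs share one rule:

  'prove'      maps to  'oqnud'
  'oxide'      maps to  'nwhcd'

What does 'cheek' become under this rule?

Compare letters: p→o is +25, r→q is +25, o→n is +25 — a constant shift. Every letter moves 25 places later in the alphabet, wrapping around z→a.
On cheek: c+25=b, h+25=g, e+25=d, e+25=d, k+25=j.

bgddj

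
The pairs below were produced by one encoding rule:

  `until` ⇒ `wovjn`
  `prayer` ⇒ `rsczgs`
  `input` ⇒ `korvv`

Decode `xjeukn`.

Shifts by position in until: pos 0: u→w (+2), pos 1: n→o (+1), pos 2: t→v (+2), pos 3: i→j (+1) — repeating every 2. A repeating key of period 2 is used — shifts +2, +1 over and over.
Undoing it on xjeukn: x−2=v, j−1=i, e−2=c, u−1=t, k−2=i, n−1=m.

victim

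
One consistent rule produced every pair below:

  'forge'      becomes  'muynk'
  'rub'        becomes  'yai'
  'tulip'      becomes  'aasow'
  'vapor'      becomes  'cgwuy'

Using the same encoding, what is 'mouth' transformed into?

The shift depends on letter class: consonant f→m is +7, but vowel o→u is +6. The rule splits by letter class: vowels +6, consonants +7.
For mouth: m(cons)+7=t, o(vowel)+6=u, u(vowel)+6=a, t(cons)+7=a, h(cons)+7=o.

tuaao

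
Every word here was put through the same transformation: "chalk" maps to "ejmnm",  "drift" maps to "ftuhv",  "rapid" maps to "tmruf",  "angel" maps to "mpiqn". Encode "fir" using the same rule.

hut

The shift depends on letter class: consonant c→e is +2, but vowel a→m is +12. Vowels shift forward by 12 and consonants shift forward by 2.
Applying it to fir: f(cons)+2=h, i(vowel)+12=u, r(cons)+2=t.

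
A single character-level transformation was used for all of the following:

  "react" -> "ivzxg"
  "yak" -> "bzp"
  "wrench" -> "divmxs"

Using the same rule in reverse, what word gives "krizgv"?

Each pair mirrors across the alphabet (r↔i, e↔v, a↔z): positions sum to 25. Letters are reflected about the middle of the alphabet (position → 25−position): Atbash.
Decoding krizgv: k↔p, r↔i, i↔r, z↔a, g↔t, v↔e.

pirate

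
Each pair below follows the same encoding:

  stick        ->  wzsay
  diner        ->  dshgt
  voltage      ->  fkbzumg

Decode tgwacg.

rescue

s(18)→w(22) and t(19)→z(25) fit y≡3x+20 (mod 26); the inverse of 3 mod 26 is 9. Treating letters as 0–25, the rule is x ↦ 3x + 20 (mod 26).
Reversing it on tgwacg: t(19)→9·(19−20)≡17=r; g(6)→9·(6−20)≡4=e; w(22)→9·(22−20)≡18=s; a(0)→9·(0−20)≡2=c; c(2)→9·(2−20)≡20=u; g(6)→9·(6−20)≡4=e (all mod 26).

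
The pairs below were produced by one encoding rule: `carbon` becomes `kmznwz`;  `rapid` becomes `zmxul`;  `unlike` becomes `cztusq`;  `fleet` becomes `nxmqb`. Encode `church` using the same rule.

ktcdkt

A repeating key of period 2 is used — shifts +8, +12 over and over.
On church: c+8=k, h+12=t, u+8=c, r+12=d, c+8=k, h+12=t.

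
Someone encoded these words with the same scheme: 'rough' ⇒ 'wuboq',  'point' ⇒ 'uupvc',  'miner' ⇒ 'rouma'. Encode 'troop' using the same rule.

yxvwy

In rough: r→w is +5, o→u is +6, u→b is +7, g→o is +8 — the shift increases by 1 each position. The shift increases by 1 at each position, starting from +5: 5, 6, 7, ….
Applying it to troop: t+5=y, r+6=x, o+7=v, o+8=w, p+9=y.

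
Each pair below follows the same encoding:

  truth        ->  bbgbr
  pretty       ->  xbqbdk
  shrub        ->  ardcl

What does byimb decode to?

tower

Shifts by position in truth: pos 0: t→b (+8), pos 1: r→b (+10), pos 2: u→g (+12), pos 3: t→b (+8), pos 4: h→r (+10) — repeating every 3. The shifts repeat in a cycle of length 3: positions 0,1,… shift by +8, +10, +12, then the pattern repeats.
Undoing it on byimb: b−8=t, y−10=o, i−12=w, m−8=e, b−10=r.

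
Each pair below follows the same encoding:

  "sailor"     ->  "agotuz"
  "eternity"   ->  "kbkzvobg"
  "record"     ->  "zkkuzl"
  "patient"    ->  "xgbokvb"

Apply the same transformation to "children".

The shift depends on letter class: consonant s→a is +8, but vowel a→g is +6. Two shifts are in play — +6 for a/e/i/o/u, +8 for every other letter.
For children: c(cons)+8=k, h(cons)+8=p, i(vowel)+6=o, l(cons)+8=t, d(cons)+8=l, r(cons)+8=z, e(vowel)+6=k, n(cons)+8=v.

kpotlzkv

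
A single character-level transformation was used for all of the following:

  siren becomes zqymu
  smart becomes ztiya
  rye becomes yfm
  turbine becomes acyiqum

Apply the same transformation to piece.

The shift depends on letter class: consonant s→z is +7, but vowel i→q is +8. Vowels shift forward by 8 and consonants shift forward by 7.
On piece: p(cons)+7=w, i(vowel)+8=q, e(vowel)+8=m, c(cons)+7=j, e(vowel)+8=m.

wqmjm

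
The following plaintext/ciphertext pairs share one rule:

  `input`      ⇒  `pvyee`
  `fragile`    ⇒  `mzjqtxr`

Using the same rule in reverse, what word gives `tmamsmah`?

merchant

In input: i→p is +7, n→v is +8, p→y is +9, u→e is +10 — the shift increases by 1 each position. Letter i (0-indexed) is shifted by i+7, so successive shifts are 7, 8, 9, ….
Undoing it on tmamsmah: t−7=m, m−8=e, a−9=r, m−10=c, s−11=h, m−12=a, a−13=n, h−14=t.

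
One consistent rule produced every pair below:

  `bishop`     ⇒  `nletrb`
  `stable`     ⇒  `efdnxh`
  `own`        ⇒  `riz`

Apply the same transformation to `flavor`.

The shift depends on letter class: consonant b→n is +12, but vowel i→l is +3. Two shifts are in play — +3 for a/e/i/o/u, +12 for every other letter.
On flavor: f(cons)+12=r, l(cons)+12=x, a(vowel)+3=d, v(cons)+12=h, o(vowel)+3=r, r(cons)+12=d.

rxdhrd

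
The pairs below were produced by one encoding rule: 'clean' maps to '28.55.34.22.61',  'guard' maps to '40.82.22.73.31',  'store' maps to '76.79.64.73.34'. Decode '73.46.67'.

rip

With a=1..z=26, the number is 3·pos + 19.
Undoing it on 73.46.67: 73→(73−19)÷3=18=r, 46→(46−19)÷3=9=i, 67→(67−19)÷3=16=p.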